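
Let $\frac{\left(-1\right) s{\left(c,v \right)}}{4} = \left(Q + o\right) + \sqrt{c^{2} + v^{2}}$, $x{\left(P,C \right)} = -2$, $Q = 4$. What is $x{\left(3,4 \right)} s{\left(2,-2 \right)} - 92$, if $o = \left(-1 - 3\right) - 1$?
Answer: $-100 + 16 \sqrt{2} \approx -77.373$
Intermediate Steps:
$o = -5$ ($o = \left(-1 - 3\right) - 1 = -4 - 1 = -5$)
$s{\left(c,v \right)} = 4 - 4 \sqrt{c^{2} + v^{2}}$ ($s{\left(c,v \right)} = - 4 \left(\left(4 - 5\right) + \sqrt{c^{2} + v^{2}}\right) = - 4 \left(-1 + \sqrt{c^{2} + v^{2}}\right) = 4 - 4 \sqrt{c^{2} + v^{2}}$)
$x{\left(3,4 \right)} s{\left(2,-2 \right)} - 92 = - 2 \left(4 - 4 \sqrt{2^{2} + \left(-2\right)^{2}}\right) - 92 = - 2 \left(4 - 4 \sqrt{4 + 4}\right) - 92 = - 2 \left(4 - 4 \sqrt{8}\right) - 92 = - 2 \left(4 - 4 \cdot 2 \sqrt{2}\right) - 92 = - 2 \left(4 - 8 \sqrt{2}\right) - 92 = \left(-8 + 16 \sqrt{2}\right) - 92 = -100 + 16 \sqrt{2}$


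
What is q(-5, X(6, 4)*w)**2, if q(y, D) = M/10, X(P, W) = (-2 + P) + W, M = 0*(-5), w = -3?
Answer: 0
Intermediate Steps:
M = 0
X(P, W) = -2 + P + W
q(y, D) = 0 (q(y, D) = 0/10 = 0*(1/10) = 0)
q(-5, X(6, 4)*w)**2 = 0**2 = 0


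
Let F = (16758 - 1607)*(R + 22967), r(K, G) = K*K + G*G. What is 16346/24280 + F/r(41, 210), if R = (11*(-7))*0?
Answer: 248515682029/32693020 ≈ 7601.5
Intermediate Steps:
R = 0 (R = -77*0 = 0)
r(K, G) = G**2 + K**2 (r(K, G) = K**2 + G**2 = G**2 + K**2)
F = 347973017 (F = (16758 - 1607)*(0 + 22967) = 15151*22967 = 347973017)
16346/24280 + F/r(41, 210) = 16346/24280 + 347973017/(210**2 + 41**2) = 16346*(1/24280) + 347973017/(44100 + 1681) = 8173/12140 + 347973017/45781 = 8173/12140 + 347973017*(1/45781) = 8173/12140 + 20469001/2693 = 248515682029/32693020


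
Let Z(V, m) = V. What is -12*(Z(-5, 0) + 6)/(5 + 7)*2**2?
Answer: -4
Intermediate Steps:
-12*(Z(-5, 0) + 6)/(5 + 7)*2**2 = -12*(-5 + 6)/(5 + 7)*2**2 = -12/12*4 = -12*1/12*4 = -1*4 = -4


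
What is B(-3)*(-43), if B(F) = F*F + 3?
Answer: -516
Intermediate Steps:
B(F) = 3 + F**2 (B(F) = F**2 + 3 = 3 + F**2)
B(-3)*(-43) = (3 + (-3)**2)*(-43) = (3 + 9)*(-43) = 12*(-43) = -516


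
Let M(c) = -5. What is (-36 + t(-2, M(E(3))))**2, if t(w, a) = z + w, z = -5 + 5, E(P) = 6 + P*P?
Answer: 1444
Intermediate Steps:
E(P) = 6 + P**2
z = 0
t(w, a) = w (t(w, a) = 0 + w = w)
(-36 + t(-2, M(E(3))))**2 = (-36 - 2)**2 = (-38)**2 = 1444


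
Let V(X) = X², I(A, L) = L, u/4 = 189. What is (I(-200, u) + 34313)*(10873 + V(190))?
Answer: 1647296137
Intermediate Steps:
u = 756 (u = 4*189 = 756)
(I(-200, u) + 34313)*(10873 + V(190)) = (756 + 34313)*(10873 + 190²) = 35069*(10873 + 36100) = 35069*46973 = 1647296137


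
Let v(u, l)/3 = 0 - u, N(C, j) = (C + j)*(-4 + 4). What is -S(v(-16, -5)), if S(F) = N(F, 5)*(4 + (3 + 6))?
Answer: 0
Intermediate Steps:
N(C, j) = 0 (N(C, j) = (C + j)*0 = 0)
v(u, l) = -3*u (v(u, l) = 3*(0 - u) = 3*(-u) = -3*u)
S(F) = 0 (S(F) = 0*(4 + (3 + 6)) = 0*(4 + 9) = 0*13 = 0)
-S(v(-16, -5)) = -1*0 = 0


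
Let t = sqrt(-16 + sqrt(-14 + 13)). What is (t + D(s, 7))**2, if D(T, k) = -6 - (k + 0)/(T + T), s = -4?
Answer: (41 - 8*sqrt(-16 + I))**2/64 ≈ 8.985 - 40.02*I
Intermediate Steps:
D(T, k) = -6 - k/(2*T)
t = sqrt(-16 + I) (t = sqrt(-16 + sqrt(-1)) = sqrt(-16 + I) ≈ 0.1249 + 4.002*I)
(t + D(s, 7))**2 = (sqrt(-16 + I) + (-6 - 1/2*7/(-4)))**2 = (sqrt(-16 + I) + (-6 - 1/2*7*(-1/4)))**2 = (sqrt(-16 + I) + (-6 + 7/8))**2 = (sqrt(-16 + I) - 41/8)**2 = (-41/8 + sqrt(-16 + I))**2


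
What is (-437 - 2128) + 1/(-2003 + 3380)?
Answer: -3532004/1377 ≈ -2565.0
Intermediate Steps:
(-437 - 2128) + 1/(-2003 + 3380) = -2565 + 1/1377 = -3532004/1377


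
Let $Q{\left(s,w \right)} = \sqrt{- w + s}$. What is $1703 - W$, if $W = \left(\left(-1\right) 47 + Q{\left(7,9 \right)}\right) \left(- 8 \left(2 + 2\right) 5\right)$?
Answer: $-5817 + 160 i \sqrt{2} \approx -5817.0 + 226.27 i$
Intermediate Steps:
$Q{\left(s,w \right)} = \sqrt{s - w}$
$W = 7520 - 160 i \sqrt{2}$ ($W = \left(\left(-1\right) 47 + \sqrt{7 - 9}\right) \left(- 8 \left(2 + 2\right) 5\right) = \left(-47 + \sqrt{7 - 9}\right) \left(- 8 \cdot 4 \cdot 5\right) = \left(-47 + \sqrt{-2}\right) \left(\left(-8\right) 20\right) = \left(-47 + i \sqrt{2}\right) \left(-160\right) = 7520 - 160 i \sqrt{2} \approx 7520.0 - 226.27 i$)
$1703 - W = 1703 - \left(7520 - 160 i \sqrt{2}\right) = -5817 + 160 i \sqrt{2}$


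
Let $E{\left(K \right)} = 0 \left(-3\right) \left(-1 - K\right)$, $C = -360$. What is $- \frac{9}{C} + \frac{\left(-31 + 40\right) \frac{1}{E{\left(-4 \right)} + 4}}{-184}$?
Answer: $\frac{47}{3680} \approx 0.012772$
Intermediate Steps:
$E{\left(K \right)} = 0$ ($E{\left(K \right)} = 0 \left(-1 - K\right) = 0$)
$- \frac{9}{C} + \frac{\left(-31 + 40\right) \frac{1}{E{\left(-4 \right)} + 4}}{-184} = - \frac{9}{-360} + \frac{\left(-31 + 40\right) \frac{1}{0 + 4}}{-184} = \left(-9\right) \left(- \frac{1}{360}\right) + \frac{9}{4} \left(- \frac{1}{184}\right) = \frac{1}{40} + 9 \cdot \frac{1}{4} \left(- \frac{1}{184}\right) = \frac{1}{40} + \frac{9}{4} \left(- \frac{1}{184}\right) = \frac{1}{40} - \frac{9}{736} = \frac{47}{3680}$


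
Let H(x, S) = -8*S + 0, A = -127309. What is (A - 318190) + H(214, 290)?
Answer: -447819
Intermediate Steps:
H(x, S) = -8*S
(A - 318190) + H(214, 290) = (-127309 - 318190) - 8*290 = -445499 - 2320 = -447819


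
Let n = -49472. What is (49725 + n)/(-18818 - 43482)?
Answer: -253/62300 ≈ -0.0040610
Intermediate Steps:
(49725 + n)/(-18818 - 43482) = (49725 - 49472)/(-18818 - 43482) = 253/(-62300) = 253*(-1/62300) = -253/62300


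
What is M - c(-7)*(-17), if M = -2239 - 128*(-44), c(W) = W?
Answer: 3274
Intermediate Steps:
M = 3393 (M = -2239 - 1*(-5632) = -2239 + 5632 = 3393)
M - c(-7)*(-17) = 3393 - (-7)*(-17) = 3393 - 1*119 = 3393 - 119 = 3274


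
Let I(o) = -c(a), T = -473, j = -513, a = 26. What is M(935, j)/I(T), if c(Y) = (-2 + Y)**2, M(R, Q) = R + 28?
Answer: -107/64 ≈ -1.6719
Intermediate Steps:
M(R, Q) = 28 + R
I(o) = -576 (I(o) = -(-2 + 26)**2 = -1*24**2 = -1*576 = -576)
M(935, j)/I(T) = (28 + 935)/(-576) = 963*(-1/576) = -107/64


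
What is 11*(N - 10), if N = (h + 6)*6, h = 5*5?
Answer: 1936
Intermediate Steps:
h = 25
N = 186 (N = (25 + 6)*6 = 31*6 = 186)
11*(N - 10) = 11*(186 - 10) = 11*176 = 1936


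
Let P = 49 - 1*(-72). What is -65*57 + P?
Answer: -3584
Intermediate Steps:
P = 121 (P = 49 + 72 = 121)
-65*57 + P = -65*57 + 121 = -3705 + 121 = -3584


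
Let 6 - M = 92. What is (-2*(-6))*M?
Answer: -1032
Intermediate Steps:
M = -86 (M = 6 - 1*92 = 6 - 92 = -86)
(-2*(-6))*M = -2*(-6)*(-86) = 12*(-86) = -1032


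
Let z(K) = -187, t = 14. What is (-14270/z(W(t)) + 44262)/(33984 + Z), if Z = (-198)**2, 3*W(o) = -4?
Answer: 2072816/3421539 ≈ 0.60581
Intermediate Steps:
W(o) = -4/3 (W(o) = (1/3)*(-4) = -4/3)
Z = 39204
(-14270/z(W(t)) + 44262)/(33984 + Z) = (-14270/(-187) + 44262)/(33984 + 39204) = (-14270*(-1/187) + 44262)/73188 = (14270/187 + 44262)*(1/73188) = (8291264/187)*(1/73188) = 2072816/3421539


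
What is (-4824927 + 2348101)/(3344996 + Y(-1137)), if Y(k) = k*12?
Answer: -1238413/1665676 ≈ -0.74349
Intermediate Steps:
Y(k) = 12*k
(-4824927 + 2348101)/(3344996 + Y(-1137)) = (-4824927 + 2348101)/(3344996 + 12*(-1137)) = -2476826/(3344996 - 13644) = -2476826/3331352 = -2476826*1/3331352 = -1238413/1665676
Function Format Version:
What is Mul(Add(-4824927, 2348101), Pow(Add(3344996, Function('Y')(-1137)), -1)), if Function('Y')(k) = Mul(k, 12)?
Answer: Rational(-1238413, 1665676) ≈ -0.74349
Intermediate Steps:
Function('Y')(k) = Mul(12, k)
Mul(Add(-4824927, 2348101), Pow(Add(3344996, Function('Y')(-1137)), -1)) = Mul(Add(-4824927, 2348101), Pow(Add(3344996, Mul(12, -1137)), -1)) = Mul(-2476826, Pow(Add(3344996, -13644), -1)) = Mul(-2476826, Pow(3331352, -1)) = Mul(-2476826, Rational(1, 3331352)) = Rational(-1238413, 1665676)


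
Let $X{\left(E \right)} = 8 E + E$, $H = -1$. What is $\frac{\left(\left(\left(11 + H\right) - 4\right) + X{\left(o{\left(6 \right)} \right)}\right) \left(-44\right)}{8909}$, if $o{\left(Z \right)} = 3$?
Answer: $- \frac{1452}{8909} \approx -0.16298$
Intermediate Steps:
$X{\left(E \right)} = 9 E$
$\frac{\left(\left(\left(11 + H\right) - 4\right) + X{\left(o{\left(6 \right)} \right)}\right) \left(-44\right)}{8909} = \frac{\left(\left(\left(11 - 1\right) - 4\right) + 9 \cdot 3\right) \left(-44\right)}{8909} = \left(\left(10 - 4\right) + 27\right) \left(-44\right) \frac{1}{8909} = \left(6 + 27\right) \left(-44\right) \frac{1}{8909} = 33 \left(-44\right) \frac{1}{8909} = \left(-1452\right) \frac{1}{8909} = - \frac{1452}{8909}$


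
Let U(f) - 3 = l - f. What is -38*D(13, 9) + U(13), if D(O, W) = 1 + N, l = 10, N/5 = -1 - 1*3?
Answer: 722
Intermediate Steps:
N = -20 (N = 5*(-1 - 1*3) = 5*(-1 - 3) = 5*(-4) = -20)
D(O, W) = -19 (D(O, W) = 1 - 20 = -19)
U(f) = 13 - f (U(f) = 3 + (10 - f) = 13 - f)
-38*D(13, 9) + U(13) = -38*(-19) + (13 - 1*13) = 722 + (13 - 13) = 722 + 0 = 722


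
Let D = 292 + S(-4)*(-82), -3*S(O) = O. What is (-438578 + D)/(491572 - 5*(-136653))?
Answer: -1315186/3524511 ≈ -0.37315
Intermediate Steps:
S(O) = -O/3
D = 548/3 (D = 292 - ⅓*(-4)*(-82) = 292 + (4/3)*(-82) = 292 - 328/3 = 548/3 ≈ 182.67)
(-438578 + D)/(491572 - 5*(-136653)) = (-438578 + 548/3)/(491572 - 5*(-136653)) = -1315186/(3*(491572 + 683265)) = -1315186/3/1174837 = -1315186/3*1/1174837 = -1315186/3524511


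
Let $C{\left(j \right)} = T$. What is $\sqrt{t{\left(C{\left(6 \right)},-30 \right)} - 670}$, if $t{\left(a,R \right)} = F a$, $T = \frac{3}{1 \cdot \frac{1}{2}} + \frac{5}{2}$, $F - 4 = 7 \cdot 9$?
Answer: $\frac{i \sqrt{402}}{2} \approx 10.025 i$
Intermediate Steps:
$F = 67$ ($F = 4 + 7 \cdot 9 = 4 + 63 = 67$)
$T = \frac{17}{2}$ ($T = \frac{3}{1 \cdot \frac{1}{2}} + 5 \cdot \frac{1}{2} = 3 \frac{1}{\frac{1}{2}} + \frac{5}{2} = 3 \cdot 2 + \frac{5}{2} = 6 + \frac{5}{2} = \frac{17}{2} \approx 8.5$)
$C{\left(j \right)} = \frac{17}{2}$
$t{\left(a,R \right)} = 67 a$
$\sqrt{t{\left(C{\left(6 \right)},-30 \right)} - 670} = \sqrt{67 \cdot \frac{17}{2} - 670} = \sqrt{\frac{1139}{2} - 670} = \sqrt{- \frac{201}{2}} = \frac{i \sqrt{402}}{2}$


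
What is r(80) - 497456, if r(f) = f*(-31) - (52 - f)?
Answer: -499908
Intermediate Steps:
r(f) = -52 - 30*f (r(f) = -31*f + (-52 + f) = -52 - 30*f)
r(80) - 497456 = (-52 - 30*80) - 497456 = (-52 - 2400) - 497456 = -2452 - 497456 = -499908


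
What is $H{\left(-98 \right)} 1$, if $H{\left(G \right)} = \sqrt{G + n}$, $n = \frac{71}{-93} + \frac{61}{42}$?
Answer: $\frac{i \sqrt{18329122}}{434} \approx 9.8646 i$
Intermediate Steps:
$n = \frac{299}{434}$ ($n = 71 \left(- \frac{1}{93}\right) + 61 \cdot \frac{1}{42} = - \frac{71}{93} + \frac{61}{42} = \frac{299}{434} \approx 0.68894$)
$H{\left(G \right)} = \sqrt{\frac{299}{434} + G}$ ($H{\left(G \right)} = \sqrt{G + \frac{299}{434}} = \sqrt{\frac{299}{434} + G}$)
$H{\left(-98 \right)} 1 = \frac{\sqrt{129766 + 188356 \left(-98\right)}}{434} \cdot 1 = \frac{\sqrt{129766 - 18458888}}{434} \cdot 1 = \frac{\sqrt{-18329122}}{434} \cdot 1 = \frac{i \sqrt{18329122}}{434} \cdot 1 = \frac{i \sqrt{18329122}}{434}$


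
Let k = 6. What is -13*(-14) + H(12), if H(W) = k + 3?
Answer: 191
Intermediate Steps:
H(W) = 9 (H(W) = 6 + 3 = 9)
-13*(-14) + H(12) = -13*(-14) + 9 = 182 + 9 = 191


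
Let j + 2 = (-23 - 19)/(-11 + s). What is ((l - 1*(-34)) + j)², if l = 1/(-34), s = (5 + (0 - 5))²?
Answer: 179158225/139876 ≈ 1280.8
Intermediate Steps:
s = 0 (s = (5 - 5)² = 0² = 0)
l = -1/34 ≈ -0.029412
j = 20/11 (j = -2 + (-23 - 19)/(-11 + 0) = -2 - 42/(-11) = -2 - 42*(-1/11) = -2 + 42/11 = 20/11 ≈ 1.8182)
((l - 1*(-34)) + j)² = ((-1/34 - 1*(-34)) + 20/11)² = ((-1/34 + 34) + 20/11)² = (1155/34 + 20/11)² = (13385/374)² = 179158225/139876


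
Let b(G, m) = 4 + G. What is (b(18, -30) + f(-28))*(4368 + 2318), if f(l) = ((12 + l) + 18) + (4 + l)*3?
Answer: -320928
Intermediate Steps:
f(l) = 42 + 4*l (f(l) = (30 + l) + (12 + 3*l) = 42 + 4*l)
(b(18, -30) + f(-28))*(4368 + 2318) = ((4 + 18) + (42 + 4*(-28)))*(4368 + 2318) = (22 + (42 - 112))*6686 = (22 - 70)*6686 = -48*6686 = -320928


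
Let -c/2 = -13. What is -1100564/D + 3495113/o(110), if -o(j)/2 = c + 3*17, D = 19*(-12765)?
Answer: -847517744599/37350390 ≈ -22691.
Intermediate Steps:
c = 26 (c = -2*(-13) = 26)
D = -242535
o(j) = -154 (o(j) = -2*(26 + 3*17) = -2*(26 + 51) = -2*77 = -154)
-1100564/D + 3495113/o(110) = -1100564/(-242535) + 3495113/(-154) = -1100564*(-1/242535) + 3495113*(-1/154) = 1100564/242535 - 3495113/154 = -847517744599/37350390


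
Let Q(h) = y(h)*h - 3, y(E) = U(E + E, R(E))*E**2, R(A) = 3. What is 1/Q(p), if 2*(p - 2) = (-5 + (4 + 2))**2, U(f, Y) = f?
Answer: 8/601 ≈ 0.013311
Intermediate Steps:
y(E) = 2*E**3 (y(E) = (E + E)*E**2 = (2*E)*E**2 = 2*E**3)
p = 5/2 (p = 2 + (-5 + (4 + 2))**2/2 = 2 + (-5 + 6)**2/2 = 2 + (1/2)*1**2 = 2 + (1/2)*1 = 2 + 1/2 = 5/2 ≈ 2.5000)
Q(h) = -3 + 2*h**4 (Q(h) = (2*h**3)*h - 3 = 2*h**4 - 3 = -3 + 2*h**4)
1/Q(p) = 1/(-3 + 2*(5/2)**4) = 1/(-3 + 2*(625/16)) = 1/(-3 + 625/8) = 1/(601/8) = 8/601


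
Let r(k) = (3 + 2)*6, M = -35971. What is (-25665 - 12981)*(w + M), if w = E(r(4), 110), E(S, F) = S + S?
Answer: 1387816506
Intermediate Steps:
r(k) = 30 (r(k) = 5*6 = 30)
E(S, F) = 2*S
w = 60 (w = 2*30 = 60)
(-25665 - 12981)*(w + M) = (-25665 - 12981)*(60 - 35971) = -38646*(-35911) = 1387816506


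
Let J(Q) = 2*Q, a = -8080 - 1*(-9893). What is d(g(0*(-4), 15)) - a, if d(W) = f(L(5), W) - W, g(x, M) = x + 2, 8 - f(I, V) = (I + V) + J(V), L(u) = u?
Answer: -1818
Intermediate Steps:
a = 1813 (a = -8080 + 9893 = 1813)
f(I, V) = 8 - I - 3*V (f(I, V) = 8 - ((I + V) + 2*V) = 8 - (I + 3*V) = 8 + (-I - 3*V) = 8 - I - 3*V)
g(x, M) = 2 + x
d(W) = 3 - 4*W (d(W) = (8 - 1*5 - 3*W) - W = (8 - 5 - 3*W) - W = (3 - 3*W) - W = 3 - 4*W)
d(g(0*(-4), 15)) - a = (3 - 4*(2 + 0*(-4))) - 1*1813 = (3 - 4*(2 + 0)) - 1813 = (3 - 4*2) - 1813 = (3 - 8) - 1813 = -5 - 1813 = -1818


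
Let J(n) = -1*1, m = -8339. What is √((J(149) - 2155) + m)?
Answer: I*√10495 ≈ 102.45*I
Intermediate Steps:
J(n) = -1
√((J(149) - 2155) + m) = √((-1 - 2155) - 8339) = √(-2156 - 8339) = √(-10495) = I*√10495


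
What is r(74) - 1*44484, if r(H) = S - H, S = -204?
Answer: -44762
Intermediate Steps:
r(H) = -204 - H
r(74) - 1*44484 = (-204 - 1*74) - 1*44484 = (-204 - 74) - 44484 = -278 - 44484 = -44762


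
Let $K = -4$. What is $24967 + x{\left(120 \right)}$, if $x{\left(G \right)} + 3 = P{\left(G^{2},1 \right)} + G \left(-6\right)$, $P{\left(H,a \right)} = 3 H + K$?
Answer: $67440$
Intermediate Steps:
$P{\left(H,a \right)} = -4 + 3 H$ ($P{\left(H,a \right)} = 3 H - 4 = -4 + 3 H$)
$x{\left(G \right)} = -7 - 6 G + 3 G^{2}$ ($x{\left(G \right)} = -3 + \left(\left(-4 + 3 G^{2}\right) + G \left(-6\right)\right) = -3 - \left(4 - 3 G^{2} + 6 G\right) = -7 - 6 G + 3 G^{2}$)
$24967 + x{\left(120 \right)} = 24967 - \left(727 - 43200\right) = 24967 - -42473 = 24967 + 42473 = 67440$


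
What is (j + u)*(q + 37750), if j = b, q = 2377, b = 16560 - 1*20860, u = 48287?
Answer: 1765066349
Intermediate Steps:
b = -4300 (b = 16560 - 20860 = -4300)
j = -4300
(j + u)*(q + 37750) = (-4300 + 48287)*(2377 + 37750) = 43987*40127 = 1765066349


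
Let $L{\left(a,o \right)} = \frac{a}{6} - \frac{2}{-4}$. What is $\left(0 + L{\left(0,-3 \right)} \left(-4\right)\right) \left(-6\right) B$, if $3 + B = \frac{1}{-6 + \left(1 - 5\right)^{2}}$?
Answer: $- \frac{174}{5} \approx -34.8$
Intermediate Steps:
$L{\left(a,o \right)} = \frac{1}{2} + \frac{a}{6}$ ($L{\left(a,o \right)} = a \frac{1}{6} - - \frac{1}{2} = \frac{a}{6} + \frac{1}{2} = \frac{1}{2} + \frac{a}{6}$)
$B = - \frac{29}{10}$ ($B = -3 + \frac{1}{-6 + \left(1 - 5\right)^{2}} = -3 + \frac{1}{-6 + \left(-4\right)^{2}} = -3 + \frac{1}{-6 + 16} = -3 + \frac{1}{10} = - \frac{29}{10} \approx -2.9$)
$\left(0 + L{\left(0,-3 \right)} \left(-4\right)\right) \left(-6\right) B = \left(0 + \left(\frac{1}{2} + \frac{1}{6} \cdot 0\right) \left(-4\right)\right) \left(-6\right) \left(- \frac{29}{10}\right) = \left(0 + \left(\frac{1}{2} + 0\right) \left(-4\right)\right) \left(-6\right) \left(- \frac{29}{10}\right) = \left(0 + \frac{1}{2} \left(-4\right)\right) \left(-6\right) \left(- \frac{29}{10}\right) = \left(0 - 2\right) \left(-6\right) \left(- \frac{29}{10}\right) = \left(-2\right) \left(-6\right) \left(- \frac{29}{10}\right) = 12 \left(- \frac{29}{10}\right) = - \frac{174}{5}$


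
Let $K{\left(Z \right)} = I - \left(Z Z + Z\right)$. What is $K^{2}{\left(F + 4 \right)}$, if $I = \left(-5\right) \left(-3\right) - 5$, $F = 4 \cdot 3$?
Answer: $68644$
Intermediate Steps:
$F = 12$
$I = 10$ ($I = 15 - 5 = 10$)
$K{\left(Z \right)} = 10 - Z - Z^{2}$ ($K{\left(Z \right)} = 10 - \left(Z Z + Z\right) = 10 - \left(Z^{2} + Z\right) = 10 - \left(Z + Z^{2}\right) = 10 - Z - Z^{2}$)
$K^{2}{\left(F + 4 \right)} = \left(10 - \left(12 + 4\right) - \left(12 + 4\right)^{2}\right)^{2} = \left(10 - 16 - 16^{2}\right)^{2} = \left(10 - 16 - 256\right)^{2} = \left(-262\right)^{2} = 68644$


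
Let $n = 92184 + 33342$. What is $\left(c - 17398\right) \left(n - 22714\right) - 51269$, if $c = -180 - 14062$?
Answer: $-3253022949$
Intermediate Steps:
$n = 125526$
$c = -14242$ ($c = -180 - 14062 = -14242$)
$\left(c - 17398\right) \left(n - 22714\right) - 51269 = \left(-14242 - 17398\right) \left(125526 - 22714\right) - 51269 = \left(-31640\right) 102812 - 51269 = -3252971680 - 51269 = -3253022949$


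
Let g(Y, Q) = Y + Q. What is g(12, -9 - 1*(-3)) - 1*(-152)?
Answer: 158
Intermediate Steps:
g(Y, Q) = Q + Y
g(12, -9 - 1*(-3)) - 1*(-152) = ((-9 - 1*(-3)) + 12) - 1*(-152) = ((-9 + 3) + 12) + 152 = (-6 + 12) + 152 = 6 + 152 = 158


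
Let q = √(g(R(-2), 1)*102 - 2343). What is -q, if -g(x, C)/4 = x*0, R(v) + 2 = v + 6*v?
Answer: -I*√2343 ≈ -48.405*I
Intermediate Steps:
R(v) = -2 + 7*v (R(v) = -2 + (v + 6*v) = -2 + 7*v)
g(x, C) = 0 (g(x, C) = -4*x*0 = -4*0 = 0)
q = I*√2343 (q = √(0*102 - 2343) = √(0 - 2343) = √(-2343) = I*√2343 ≈ 48.405*I)
-q = -I*√2343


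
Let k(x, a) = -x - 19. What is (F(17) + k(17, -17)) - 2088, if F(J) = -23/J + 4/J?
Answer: -36127/17 ≈ -2125.1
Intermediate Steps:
F(J) = -19/J
k(x, a) = -19 - x
(F(17) + k(17, -17)) - 2088 = (-19/17 + (-19 - 1*17)) - 2088 = (-19*1/17 + (-19 - 17)) - 2088 = (-19/17 - 36) - 2088 = -631/17 - 2088 = -36127/17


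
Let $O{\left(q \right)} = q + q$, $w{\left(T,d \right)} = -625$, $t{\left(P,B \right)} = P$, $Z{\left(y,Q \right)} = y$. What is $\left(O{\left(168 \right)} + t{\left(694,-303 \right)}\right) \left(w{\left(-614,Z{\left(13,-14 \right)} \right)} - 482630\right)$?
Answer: $-497752650$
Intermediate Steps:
$O{\left(q \right)} = 2 q$
$\left(O{\left(168 \right)} + t{\left(694,-303 \right)}\right) \left(w{\left(-614,Z{\left(13,-14 \right)} \right)} - 482630\right) = \left(2 \cdot 168 + 694\right) \left(-625 - 482630\right) = \left(336 + 694\right) \left(-483255\right) = 1030 \left(-483255\right) = -497752650$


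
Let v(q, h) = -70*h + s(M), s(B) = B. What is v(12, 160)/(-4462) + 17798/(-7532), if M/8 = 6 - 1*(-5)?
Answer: 1070227/8401946 ≈ 0.12738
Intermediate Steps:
M = 88 (M = 8*(6 - 1*(-5)) = 8*(6 + 5) = 8*11 = 88)
v(q, h) = 88 - 70*h (v(q, h) = -70*h + 88 = 88 - 70*h)
v(12, 160)/(-4462) + 17798/(-7532) = (88 - 70*160)/(-4462) + 17798/(-7532) = (88 - 11200)*(-1/4462) + 17798*(-1/7532) = -11112*(-1/4462) - 8899/3766 = 5556/2231 - 8899/3766 = 1070227/8401946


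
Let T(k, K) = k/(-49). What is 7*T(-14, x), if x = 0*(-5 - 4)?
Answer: 2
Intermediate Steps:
x = 0 (x = 0*(-9) = 0)
T(k, K) = -k/49 (T(k, K) = k*(-1/49) = -k/49)
7*T(-14, x) = 7*(-1/49*(-14)) = 7*(2/7) = 2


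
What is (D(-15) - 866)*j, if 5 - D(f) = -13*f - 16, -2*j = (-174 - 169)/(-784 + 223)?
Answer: 178360/561 ≈ 317.93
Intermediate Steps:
j = -343/1122 (j = -(-174 - 169)/(2*(-784 + 223)) = -(-343)/(2*(-561)) = -(-343)*(-1)/(2*561) = -½*343/561 = -343/1122 ≈ -0.30570)
D(f) = 21 + 13*f (D(f) = 5 - (-13*f - 16) = 5 - (-16 - 13*f) = 5 + (16 + 13*f) = 21 + 13*f)
(D(-15) - 866)*j = ((21 + 13*(-15)) - 866)*(-343/1122) = ((21 - 195) - 866)*(-343/1122) = (-174 - 866)*(-343/1122) = -1040*(-343/1122) = 178360/561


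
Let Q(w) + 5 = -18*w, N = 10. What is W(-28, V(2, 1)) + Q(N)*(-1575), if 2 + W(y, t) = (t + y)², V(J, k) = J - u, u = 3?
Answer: 292214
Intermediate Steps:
V(J, k) = -3 + J (V(J, k) = J - 1*3 = J - 3 = -3 + J)
Q(w) = -5 - 18*w
W(y, t) = -2 + (t + y)²
W(-28, V(2, 1)) + Q(N)*(-1575) = (-2 + ((-3 + 2) - 28)²) + (-5 - 18*10)*(-1575) = (-2 + (-1 - 28)²) + (-5 - 180)*(-1575) = (-2 + (-29)²) - 185*(-1575) = (-2 + 841) + 291375 = 839 + 291375 = 292214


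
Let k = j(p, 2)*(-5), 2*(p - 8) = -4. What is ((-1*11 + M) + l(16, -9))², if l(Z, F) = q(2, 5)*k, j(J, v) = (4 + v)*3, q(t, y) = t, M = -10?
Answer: 40401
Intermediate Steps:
p = 6 (p = 8 + (½)*(-4) = 8 - 2 = 6)
j(J, v) = 12 + 3*v
k = -90 (k = (12 + 3*2)*(-5) = (12 + 6)*(-5) = 18*(-5) = -90)
l(Z, F) = -180 (l(Z, F) = 2*(-90) = -180)
((-1*11 + M) + l(16, -9))² = ((-1*11 - 10) - 180)² = ((-11 - 10) - 180)² = (-21 - 180)² = (-201)² = 40401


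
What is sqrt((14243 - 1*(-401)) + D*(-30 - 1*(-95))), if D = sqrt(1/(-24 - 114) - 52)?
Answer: sqrt(278880336 + 8970*I*sqrt(990426))/138 ≈ 121.03 + 1.9366*I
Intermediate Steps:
D = I*sqrt(990426)/138 (D = sqrt(1/(-138) - 52) = sqrt(-1/138 - 52) = sqrt(-7177/138) = I*sqrt(990426)/138 ≈ 7.2116*I)
sqrt((14243 - 1*(-401)) + D*(-30 - 1*(-95))) = sqrt((14243 - 1*(-401)) + (I*sqrt(990426)/138)*(-30 - 1*(-95))) = sqrt((14243 + 401) + (I*sqrt(990426)/138)*(-30 + 95)) = sqrt(14644 + (I*sqrt(990426)/138)*65) = sqrt(14644 + 65*I*sqrt(990426)/138)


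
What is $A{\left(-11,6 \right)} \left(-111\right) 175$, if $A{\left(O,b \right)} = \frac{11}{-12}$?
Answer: $\frac{71225}{4} \approx 17806.0$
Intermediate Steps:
$A{\left(O,b \right)} = - \frac{11}{12}$ ($A{\left(O,b \right)} = 11 \left(- \frac{1}{12}\right) = - \frac{11}{12}$)
$A{\left(-11,6 \right)} \left(-111\right) 175 = \left(- \frac{11}{12}\right) \left(-111\right) 175 = \frac{407}{4} \cdot 175 = \frac{71225}{4}$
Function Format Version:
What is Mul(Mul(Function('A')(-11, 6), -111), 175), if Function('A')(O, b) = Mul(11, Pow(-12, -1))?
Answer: Rational(71225, 4) ≈ 17806.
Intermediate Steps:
Function('A')(O, b) = Rational(-11, 12) (Function('A')(O, b) = Mul(11, Rational(-1, 12)) = Rational(-11, 12))
Mul(Mul(Function('A')(-11, 6), -111), 175) = Mul(Mul(Rational(-11, 12), -111), 175) = Mul(Rational(407, 4), 175) = Rational(71225, 4)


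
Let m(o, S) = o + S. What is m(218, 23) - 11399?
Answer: -11158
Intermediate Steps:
m(o, S) = S + o
m(218, 23) - 11399 = (23 + 218) - 11399 = 241 - 11399 = -11158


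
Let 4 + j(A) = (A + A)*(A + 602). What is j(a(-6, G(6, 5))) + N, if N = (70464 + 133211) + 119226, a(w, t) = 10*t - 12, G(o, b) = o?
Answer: 385297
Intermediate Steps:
a(w, t) = -12 + 10*t
j(A) = -4 + 2*A*(602 + A) (j(A) = -4 + (A + A)*(A + 602) = -4 + (2*A)*(602 + A) = -4 + 2*A*(602 + A))
N = 322901 (N = 203675 + 119226 = 322901)
j(a(-6, G(6, 5))) + N = (-4 + 2*(-12 + 10*6)**2 + 1204*(-12 + 10*6)) + 322901 = (-4 + 2*(-12 + 60)**2 + 1204*(-12 + 60)) + 322901 = (-4 + 2*48**2 + 1204*48) + 322901 = (-4 + 2*2304 + 57792) + 322901 = (-4 + 4608 + 57792) + 322901 = 62396 + 322901 = 385297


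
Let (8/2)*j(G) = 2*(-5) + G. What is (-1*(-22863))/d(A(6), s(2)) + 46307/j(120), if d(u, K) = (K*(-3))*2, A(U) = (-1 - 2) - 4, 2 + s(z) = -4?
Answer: 1530523/660 ≈ 2319.0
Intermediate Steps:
s(z) = -6 (s(z) = -2 - 4 = -6)
A(U) = -7 (A(U) = -3 - 4 = -7)
d(u, K) = -6*K (d(u, K) = -3*K*2 = -6*K)
j(G) = -5/2 + G/4 (j(G) = (2*(-5) + G)/4 = (-10 + G)/4 = -5/2 + G/4)
(-1*(-22863))/d(A(6), s(2)) + 46307/j(120) = (-1*(-22863))/((-6*(-6))) + 46307/(-5/2 + (¼)*120) = 22863/36 + 46307/(-5/2 + 30) = 22863*(1/36) + 46307/(55/2) = 7621/12 + 46307*(2/55) = 7621/12 + 92614/55 = 1530523/660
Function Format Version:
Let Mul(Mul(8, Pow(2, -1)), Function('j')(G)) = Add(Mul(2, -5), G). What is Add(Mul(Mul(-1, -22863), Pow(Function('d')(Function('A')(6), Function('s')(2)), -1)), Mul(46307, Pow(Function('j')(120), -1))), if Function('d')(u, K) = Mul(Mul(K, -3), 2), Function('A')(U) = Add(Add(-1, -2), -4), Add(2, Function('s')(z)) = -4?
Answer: Rational(1530523, 660) ≈ 2319.0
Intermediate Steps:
Function('s')(z) = -6 (Function('s')(z) = Add(-2, -4) = -6)
Function('A')(U) = -7 (Function('A')(U) = Add(-3, -4) = -7)
Function('d')(u, K) = Mul(-6, K) (Function('d')(u, K) = Mul(Mul(-3, K), 2) = Mul(-6, K))
Function('j')(G) = Add(Rational(-5, 2), Mul(Rational(1, 4), G)) (Function('j')(G) = Mul(Rational(1, 4), Add(Mul(2, -5), G)) = Mul(Rational(1, 4), Add(-10, G)) = Add(Rational(-5, 2), Mul(Rational(1, 4), G)))
Add(Mul(Mul(-1, -22863), Pow(Function('d')(Function('A')(6), Function('s')(2)), -1)), Mul(46307, Pow(Function('j')(120), -1))) = Add(Mul(Mul(-1, -22863), Pow(Mul(-6, -6), -1)), Mul(46307, Pow(Add(Rational(-5, 2), Mul(Rational(1, 4), 120)), -1))) = Add(Mul(22863, Pow(36, -1)), Mul(46307, Pow(Add(Rational(-5, 2), 30), -1))) = Add(Mul(22863, Rational(1, 36)), Mul(46307, Pow(Rational(55, 2), -1))) = Add(Rational(7621, 12), Mul(46307, Rational(2, 55))) = Add(Rational(7621, 12), Rational(92614, 55)) = Rational(1530523, 660)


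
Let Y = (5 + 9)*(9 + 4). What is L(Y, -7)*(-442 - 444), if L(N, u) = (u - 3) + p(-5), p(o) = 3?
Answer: 6202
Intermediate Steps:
Y = 182 (Y = 14*13 = 182)
L(N, u) = u (L(N, u) = (u - 3) + 3 = (-3 + u) + 3 = u)
L(Y, -7)*(-442 - 444) = -7*(-442 - 444) = -7*(-886) = 6202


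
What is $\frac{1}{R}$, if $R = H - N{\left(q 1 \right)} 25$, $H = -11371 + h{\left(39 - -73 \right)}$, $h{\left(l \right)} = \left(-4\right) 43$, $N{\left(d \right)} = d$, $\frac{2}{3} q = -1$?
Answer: $- \frac{2}{23011} \approx -8.6915 \cdot 10^{-5}$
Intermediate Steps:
$q = - \frac{3}{2}$ ($q = \frac{3}{2} \left(-1\right) = - \frac{3}{2} \approx -1.5$)
$h{\left(l \right)} = -172$
$H = -11543$ ($H = -11371 - 172 = -11543$)
$R = - \frac{23011}{2}$ ($R = -11543 - \left(- \frac{3}{2}\right) 1 \cdot 25 = -11543 - \left(- \frac{3}{2}\right) 25 = -11543 - - \frac{75}{2} = -11543 + \frac{75}{2} = - \frac{23011}{2} \approx -11506.0$)
$\frac{1}{R} = \frac{1}{- \frac{23011}{2}} = - \frac{2}{23011}$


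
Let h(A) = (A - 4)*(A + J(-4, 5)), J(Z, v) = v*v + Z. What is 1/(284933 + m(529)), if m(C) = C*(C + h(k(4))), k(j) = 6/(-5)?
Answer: 25/12757704 ≈ 1.9596e-6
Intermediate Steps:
J(Z, v) = Z + v**2 (J(Z, v) = v**2 + Z = Z + v**2)
k(j) = -6/5 (k(j) = 6*(-1/5) = -6/5)
h(A) = (-4 + A)*(21 + A) (h(A) = (A - 4)*(A + (-4 + 5**2)) = (-4 + A)*(A + (-4 + 25)) = (-4 + A)*(A + 21) = (-4 + A)*(21 + A))
m(C) = C*(-2574/25 + C) (m(C) = C*(C + (-84 + (-6/5)**2 + 17*(-6/5))) = C*(C + (-84 + 36/25 - 102/5)) = C*(C - 2574/25) = C*(-2574/25 + C))
1/(284933 + m(529)) = 1/(284933 + (1/25)*529*(-2574 + 25*529)) = 1/(284933 + (1/25)*529*(-2574 + 13225)) = 1/(284933 + (1/25)*529*10651) = 1/(284933 + 5634379/25) = 1/(12757704/25) = 25/12757704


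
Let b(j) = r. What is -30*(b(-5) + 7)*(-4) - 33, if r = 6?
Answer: 1527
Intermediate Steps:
b(j) = 6
-30*(b(-5) + 7)*(-4) - 33 = -30*(6 + 7)*(-4) - 33 = -390*(-4) - 33 = -30*(-52) - 33 = 1560 - 33 = 1527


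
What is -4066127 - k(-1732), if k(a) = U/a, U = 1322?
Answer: -3521265321/866 ≈ -4.0661e+6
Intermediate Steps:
k(a) = 1322/a
-4066127 - k(-1732) = -4066127 - 1322/(-1732) = -4066127 - 1322*(-1)/1732 = -4066127 - 1*(-661/866) = -4066127 + 661/866 = -3521265321/866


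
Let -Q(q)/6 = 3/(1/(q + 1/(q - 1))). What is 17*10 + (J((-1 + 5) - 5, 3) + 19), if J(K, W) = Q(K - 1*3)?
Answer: 1323/5 ≈ 264.60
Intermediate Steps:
Q(q) = -18*q - 18/(-1 + q) (Q(q) = -18/(1/(q + 1/(q - 1))) = -18/(1/(q + 1/(-1 + q))) = -18*(q + 1/(-1 + q)) = -6*(3*q + 3/(-1 + q)) = -18*q - 18/(-1 + q))
J(K, W) = 18*(-4 + K - (-3 + K)**2)/(-4 + K) (J(K, W) = 18*(-1 + (K - 1*3) - (K - 1*3)**2)/(-1 + (K - 1*3)) = 18*(-1 + (K - 3) - (K - 3)**2)/(-1 + (K - 3)) = 18*(-1 + (-3 + K) - (-3 + K)**2)/(-1 + (-3 + K)) = 18*(-4 + K - (-3 + K)**2)/(-4 + K))
17*10 + (J((-1 + 5) - 5, 3) + 19) = 17*10 + (18*(-13 - ((-1 + 5) - 5)**2 + 7*((-1 + 5) - 5))/(-4 + ((-1 + 5) - 5)) + 19) = 170 + (18*(-13 - (4 - 5)**2 + 7*(4 - 5))/(-4 + (4 - 5)) + 19) = 170 + (18*(-13 - 1*(-1)**2 + 7*(-1))/(-4 - 1) + 19) = 170 + (18*(-13 - 1*1 - 7)/(-5) + 19) = 170 + (18*(-1/5)*(-13 - 1 - 7) + 19) = 170 + (18*(-1/5)*(-21) + 19) = 170 + (378/5 + 19) = 170 + 473/5 = 1323/5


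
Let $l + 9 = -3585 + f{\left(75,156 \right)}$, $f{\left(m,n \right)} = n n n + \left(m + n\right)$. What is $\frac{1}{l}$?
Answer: $\frac{1}{3793053} \approx 2.6364 \cdot 10^{-7}$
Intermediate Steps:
$f{\left(m,n \right)} = m + n + n^{3}$ ($f{\left(m,n \right)} = n^{2} n + \left(m + n\right) = n^{3} + \left(m + n\right) = m + n + n^{3}$)
$l = 3793053$ ($l = -9 + \left(-3585 + \left(75 + 156 + 156^{3}\right)\right) = -9 + \left(-3585 + \left(75 + 156 + 3796416\right)\right) = -9 + \left(-3585 + 3796647\right) = -9 + 3793062 = 3793053$)
$\frac{1}{l} = \frac{1}{3793053}$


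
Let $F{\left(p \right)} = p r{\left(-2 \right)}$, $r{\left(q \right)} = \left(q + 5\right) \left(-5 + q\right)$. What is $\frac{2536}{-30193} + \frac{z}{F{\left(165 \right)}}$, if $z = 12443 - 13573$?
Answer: $\frac{5066170}{20923749} \approx 0.24213$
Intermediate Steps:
$z = -1130$
$r{\left(q \right)} = \left(-5 + q\right) \left(5 + q\right)$ ($r{\left(q \right)} = \left(5 + q\right) \left(-5 + q\right) = \left(-5 + q\right) \left(5 + q\right)$)
$F{\left(p \right)} = - 21 p$ ($F{\left(p \right)} = p \left(-25 + \left(-2\right)^{2}\right) = p \left(-25 + 4\right) = p \left(-21\right) = - 21 p$)
$\frac{2536}{-30193} + \frac{z}{F{\left(165 \right)}} = \frac{2536}{-30193} - \frac{1130}{\left(-21\right) 165} = 2536 \left(- \frac{1}{30193}\right) - \frac{1130}{-3465} = - \frac{2536}{30193} - - \frac{226}{693} = - \frac{2536}{30193} + \frac{226}{693} = \frac{5066170}{20923749}$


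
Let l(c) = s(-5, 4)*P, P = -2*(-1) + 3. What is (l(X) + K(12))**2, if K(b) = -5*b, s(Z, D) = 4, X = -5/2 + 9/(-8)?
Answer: 1600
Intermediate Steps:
X = -29/8 (X = -5*1/2 + 9*(-1/8) = -5/2 - 9/8 = -29/8 ≈ -3.6250)
P = 5 (P = 2 + 3 = 5)
l(c) = 20 (l(c) = 4*5 = 20)
(l(X) + K(12))**2 = (20 - 5*12)**2 = (20 - 60)**2 = (-40)**2 = 1600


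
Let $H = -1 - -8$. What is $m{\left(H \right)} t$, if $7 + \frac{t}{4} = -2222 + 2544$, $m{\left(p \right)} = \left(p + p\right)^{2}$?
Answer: $246960$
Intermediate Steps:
$H = 7$ ($H = -1 + 8 = 7$)
$m{\left(p \right)} = 4 p^{2}$ ($m{\left(p \right)} = \left(2 p\right)^{2} = 4 p^{2}$)
$t = 1260$ ($t = -28 + 4 \left(-2222 + 2544\right) = -28 + 4 \cdot 322 = -28 + 1288 = 1260$)
$m{\left(H \right)} t = 4 \cdot 7^{2} \cdot 1260 = 4 \cdot 49 \cdot 1260 = 196 \cdot 1260 = 246960$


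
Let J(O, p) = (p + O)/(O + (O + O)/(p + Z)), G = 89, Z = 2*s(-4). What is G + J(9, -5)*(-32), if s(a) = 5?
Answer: 4967/63 ≈ 78.841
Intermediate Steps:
Z = 10 (Z = 2*5 = 10)
J(O, p) = (O + p)/(O + 2*O/(10 + p)) (J(O, p) = (p + O)/(O + (O + O)/(p + 10)) = (O + p)/(O + (2*O)/(10 + p)) = (O + p)/(O + 2*O/(10 + p)))
G + J(9, -5)*(-32) = 89 + (((-5)² + 10*9 + 10*(-5) + 9*(-5))/(9*(12 - 5)))*(-32) = 89 + ((⅑)*(25 + 90 - 50 - 45)/7)*(-32) = 89 + ((⅑)*(⅐)*20)*(-32) = 89 + (20/63)*(-32) = 89 - 640/63 = 4967/63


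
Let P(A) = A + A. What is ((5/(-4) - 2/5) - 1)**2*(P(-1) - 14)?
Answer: -2809/25 ≈ -112.36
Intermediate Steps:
P(A) = 2*A
((5/(-4) - 2/5) - 1)**2*(P(-1) - 14) = ((5/(-4) - 2/5) - 1)**2*(2*(-1) - 14) = ((5*(-1/4) - 2*1/5) - 1)**2*(-2 - 14) = ((-5/4 - 2/5) - 1)**2*(-16) = (-33/20 - 1)**2*(-16) = (-53/20)**2*(-16) = (2809/400)*(-16) = -2809/25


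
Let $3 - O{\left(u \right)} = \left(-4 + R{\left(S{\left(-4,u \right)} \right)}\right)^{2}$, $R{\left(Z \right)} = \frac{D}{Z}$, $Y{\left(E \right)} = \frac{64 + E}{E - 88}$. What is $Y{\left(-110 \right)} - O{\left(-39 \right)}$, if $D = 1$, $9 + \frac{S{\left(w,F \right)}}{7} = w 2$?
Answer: $\frac{18645257}{1401939} \approx 13.3$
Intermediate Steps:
$Y{\left(E \right)} = \frac{64 + E}{-88 + E}$
$S{\left(w,F \right)} = -63 + 14 w$ ($S{\left(w,F \right)} = -63 + 7 w 2 = -63 + 7 \cdot 2 w = -63 + 14 w$)
$R{\left(Z \right)} = \frac{1}{Z}$ ($R{\left(Z \right)} = 1 \frac{1}{Z} = \frac{1}{Z}$)
$O{\left(u \right)} = - \frac{185046}{14161}$ ($O{\left(u \right)} = 3 - \left(-4 + \frac{1}{-63 + 14 \left(-4\right)}\right)^{2} = 3 - \left(-4 + \frac{1}{-63 - 56}\right)^{2} = 3 - \left(-4 + \frac{1}{-119}\right)^{2} = 3 - \left(-4 - \frac{1}{119}\right)^{2} = 3 - \left(- \frac{477}{119}\right)^{2} = 3 - \frac{227529}{14161} = - \frac{185046}{14161}$)
$Y{\left(-110 \right)} - O{\left(-39 \right)} = \frac{64 - 110}{-88 - 110} - - \frac{185046}{14161} = \frac{1}{-198} \left(-46\right) + \frac{185046}{14161} = \left(- \frac{1}{198}\right) \left(-46\right) + \frac{185046}{14161} = \frac{23}{99} + \frac{185046}{14161} = \frac{18645257}{1401939}$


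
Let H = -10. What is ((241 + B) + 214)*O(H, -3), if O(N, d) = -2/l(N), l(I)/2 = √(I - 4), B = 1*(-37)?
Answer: 209*I*√14/7 ≈ 111.72*I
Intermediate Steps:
B = -37
l(I) = 2*√(-4 + I) (l(I) = 2*√(I - 4) = 2*√(-4 + I))
O(N, d) = -1/√(-4 + N) (O(N, d) = -2*1/(2*√(-4 + N)) = -1/√(-4 + N))
((241 + B) + 214)*O(H, -3) = ((241 - 37) + 214)*(-1/√(-4 - 10)) = (204 + 214)*(-1/√(-14)) = 418*(-(-1)*I*√14/14) = 418*(I*√14/14) = 209*I*√14/7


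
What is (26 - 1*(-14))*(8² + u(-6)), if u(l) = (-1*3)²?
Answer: 2920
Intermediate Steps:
u(l) = 9 (u(l) = (-3)² = 9)
(26 - 1*(-14))*(8² + u(-6)) = (26 - 1*(-14))*(8² + 9) = (26 + 14)*(64 + 9) = 40*73 = 2920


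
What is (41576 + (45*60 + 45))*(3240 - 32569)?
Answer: -1299890609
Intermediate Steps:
(41576 + (45*60 + 45))*(3240 - 32569) = (41576 + (2700 + 45))*(-29329) = (41576 + 2745)*(-29329) = 44321*(-29329) = -1299890609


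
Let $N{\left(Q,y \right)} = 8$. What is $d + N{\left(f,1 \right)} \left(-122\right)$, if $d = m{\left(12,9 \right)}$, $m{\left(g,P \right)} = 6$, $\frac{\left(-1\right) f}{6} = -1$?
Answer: $-970$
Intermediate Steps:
$f = 6$ ($f = \left(-6\right) \left(-1\right) = 6$)
$d = 6$
$d + N{\left(f,1 \right)} \left(-122\right) = 6 + 8 \left(-122\right) = 6 - 976 = -970$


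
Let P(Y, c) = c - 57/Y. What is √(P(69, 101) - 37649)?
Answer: I*√19863329/23 ≈ 193.78*I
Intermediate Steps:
√(P(69, 101) - 37649) = √((101 - 57/69) - 37649) = √((101 - 57*1/69) - 37649) = √((101 - 19/23) - 37649) = √(2304/23 - 37649) = √(-863623/23) = I*√19863329/23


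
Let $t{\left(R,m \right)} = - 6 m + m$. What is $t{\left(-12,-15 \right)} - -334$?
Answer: $409$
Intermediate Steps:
$t{\left(R,m \right)} = - 5 m$
$t{\left(-12,-15 \right)} - -334 = \left(-5\right) \left(-15\right) - -334 = 75 + 334 = 409$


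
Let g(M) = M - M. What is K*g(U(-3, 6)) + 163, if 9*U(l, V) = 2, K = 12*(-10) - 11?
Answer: 163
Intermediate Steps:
K = -131 (K = -120 - 11 = -131)
U(l, V) = 2/9 (U(l, V) = (⅑)*2 = 2/9)
g(M) = 0
K*g(U(-3, 6)) + 163 = -131*0 + 163 = 0 + 163 = 163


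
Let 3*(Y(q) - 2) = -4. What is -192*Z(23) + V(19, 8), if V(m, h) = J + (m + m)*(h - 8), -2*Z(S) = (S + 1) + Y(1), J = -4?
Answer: 2364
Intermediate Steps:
Y(q) = ⅔ (Y(q) = 2 + (⅓)*(-4) = 2 - 4/3 = ⅔)
Z(S) = -⅚ - S/2 (Z(S) = -((S + 1) + ⅔)/2 = -((1 + S) + ⅔)/2 = -(5/3 + S)/2 = -⅚ - S/2)
V(m, h) = -4 + 2*m*(-8 + h) (V(m, h) = -4 + (m + m)*(h - 8) = -4 + (2*m)*(-8 + h) = -4 + 2*m*(-8 + h))
-192*Z(23) + V(19, 8) = -192*(-⅚ - ½*23) + (-4 - 16*19 + 2*8*19) = -192*(-⅚ - 23/2) + (-4 - 304 + 304) = -192*(-37/3) - 4 = 2368 - 4 = 2364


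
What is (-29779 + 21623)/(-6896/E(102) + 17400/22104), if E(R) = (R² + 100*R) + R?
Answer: -25922793876/1443439 ≈ -17959.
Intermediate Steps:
E(R) = R² + 101*R
(-29779 + 21623)/(-6896/E(102) + 17400/22104) = (-29779 + 21623)/(-6896*1/(102*(101 + 102)) + 17400/22104) = -8156/(-6896/(102*203) + 17400*(1/22104)) = -8156/(-6896/20706 + 725/921) = -8156/(-6896*1/20706 + 725/921) = -8156/(-3448/10353 + 725/921) = -8156/1443439/3178371 = -8156*3178371/1443439 = -25922793876/1443439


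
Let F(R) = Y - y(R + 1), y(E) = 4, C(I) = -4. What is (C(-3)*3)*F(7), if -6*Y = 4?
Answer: 56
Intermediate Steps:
Y = -2/3 (Y = -1/6*4 = -2/3 ≈ -0.66667)
F(R) = -14/3 (F(R) = -2/3 - 1*4 = -2/3 - 4 = -14/3)
(C(-3)*3)*F(7) = -4*3*(-14/3) = -12*(-14/3) = 56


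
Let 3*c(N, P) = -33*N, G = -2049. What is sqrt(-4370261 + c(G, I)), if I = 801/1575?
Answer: I*sqrt(4347722) ≈ 2085.1*I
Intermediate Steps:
I = 89/175 (I = 801*(1/1575) = 89/175 ≈ 0.50857)
c(N, P) = -11*N (c(N, P) = (-33*N)/3 = -11*N)
sqrt(-4370261 + c(G, I)) = sqrt(-4370261 - 11*(-2049)) = sqrt(-4370261 + 22539) = sqrt(-4347722) = I*sqrt(4347722)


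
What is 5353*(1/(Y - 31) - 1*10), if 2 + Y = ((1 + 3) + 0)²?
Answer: -915363/17 ≈ -53845.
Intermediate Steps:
Y = 14 (Y = -2 + ((1 + 3) + 0)² = -2 + (4 + 0)² = -2 + 4² = -2 + 16 = 14)
5353*(1/(Y - 31) - 1*10) = 5353*(1/(14 - 31) - 1*10) = 5353*(1/(-17) - 10) = 5353*(-1/17 - 10) = 5353*(-171/17) = -915363/17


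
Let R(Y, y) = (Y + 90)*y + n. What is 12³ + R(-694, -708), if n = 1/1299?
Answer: 557738641/1299 ≈ 4.2936e+5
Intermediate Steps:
n = 1/1299 ≈ 0.00076982
R(Y, y) = 1/1299 + y*(90 + Y) (R(Y, y) = (Y + 90)*y + 1/1299 = (90 + Y)*y + 1/1299 = y*(90 + Y) + 1/1299 = 1/1299 + y*(90 + Y))
12³ + R(-694, -708) = 12³ + (1/1299 + 90*(-708) - 694*(-708)) = 1728 + (1/1299 - 63720 + 491352) = 1728 + 555493969/1299 = 557738641/1299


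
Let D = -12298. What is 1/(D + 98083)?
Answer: 1/85785 ≈ 1.1657e-5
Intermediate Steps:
1/(D + 98083) = 1/(-12298 + 98083) = 1/85785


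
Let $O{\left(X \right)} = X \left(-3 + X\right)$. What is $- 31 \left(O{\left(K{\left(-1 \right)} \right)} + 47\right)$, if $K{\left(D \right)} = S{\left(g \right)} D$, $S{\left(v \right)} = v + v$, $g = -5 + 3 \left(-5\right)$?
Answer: $-47337$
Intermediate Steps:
$g = -20$ ($g = -5 - 15 = -20$)
$S{\left(v \right)} = 2 v$
$K{\left(D \right)} = - 40 D$ ($K{\left(D \right)} = 2 \left(-20\right) D = - 40 D$)
$- 31 \left(O{\left(K{\left(-1 \right)} \right)} + 47\right) = - 31 \left(\left(-40\right) \left(-1\right) \left(-3 - -40\right) + 47\right) = - 31 \left(40 \left(-3 + 40\right) + 47\right) = - 31 \left(40 \cdot 37 + 47\right) = - 31 \left(1480 + 47\right) = \left(-31\right) 1527 = -47337$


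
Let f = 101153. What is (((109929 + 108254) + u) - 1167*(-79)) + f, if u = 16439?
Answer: 427968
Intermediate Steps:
(((109929 + 108254) + u) - 1167*(-79)) + f = (((109929 + 108254) + 16439) - 1167*(-79)) + 101153 = ((218183 + 16439) + 92193) + 101153 = (234622 + 92193) + 101153 = 326815 + 101153 = 427968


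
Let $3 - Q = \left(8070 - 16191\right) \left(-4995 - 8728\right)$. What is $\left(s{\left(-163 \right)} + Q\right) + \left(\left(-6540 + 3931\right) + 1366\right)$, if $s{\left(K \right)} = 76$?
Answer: $-111445647$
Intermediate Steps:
$Q = -111444480$ ($Q = 3 - \left(8070 - 16191\right) \left(-4995 - 8728\right) = 3 - \left(-8121\right) \left(-13723\right) = 3 - 111444483 = -111444480$)
$\left(s{\left(-163 \right)} + Q\right) + \left(\left(-6540 + 3931\right) + 1366\right) = \left(76 - 111444480\right) + \left(\left(-6540 + 3931\right) + 1366\right) = -111444404 + \left(-2609 + 1366\right) = -111444404 - 1243 = -111445647$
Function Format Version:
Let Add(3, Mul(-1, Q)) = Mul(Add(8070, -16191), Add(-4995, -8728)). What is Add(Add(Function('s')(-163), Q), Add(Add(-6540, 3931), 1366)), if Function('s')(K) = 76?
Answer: -111445647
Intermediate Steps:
Q = -111444480 (Q = Add(3, Mul(-1, Mul(Add(8070, -16191), Add(-4995, -8728)))) = Add(3, Mul(-1, Mul(-8121, -13723))) = Add(3, Mul(-1, 111444483)) = Add(3, -111444483) = -111444480)
Add(Add(Function('s')(-163), Q), Add(Add(-6540, 3931), 1366)) = Add(Add(76, -111444480), Add(Add(-6540, 3931), 1366)) = Add(-111444404, Add(-2609, 1366)) = Add(-111444404, -1243) = -111445647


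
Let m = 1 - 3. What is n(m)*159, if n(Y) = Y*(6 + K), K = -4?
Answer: -636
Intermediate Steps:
m = -2
n(Y) = 2*Y (n(Y) = Y*(6 - 4) = Y*2 = 2*Y)
n(m)*159 = (2*(-2))*159 = -4*159 = -636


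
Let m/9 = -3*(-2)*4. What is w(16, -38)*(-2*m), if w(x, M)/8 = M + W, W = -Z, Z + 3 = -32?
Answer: 10368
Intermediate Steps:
Z = -35 (Z = -3 - 32 = -35)
W = 35 (W = -1*(-35) = 35)
w(x, M) = 280 + 8*M (w(x, M) = 8*(M + 35) = 8*(35 + M) = 280 + 8*M)
m = 216 (m = 9*(-3*(-2)*4) = 9*(6*4) = 9*24 = 216)
w(16, -38)*(-2*m) = (280 + 8*(-38))*(-2*216) = (280 - 304)*(-432) = -24*(-432) = 10368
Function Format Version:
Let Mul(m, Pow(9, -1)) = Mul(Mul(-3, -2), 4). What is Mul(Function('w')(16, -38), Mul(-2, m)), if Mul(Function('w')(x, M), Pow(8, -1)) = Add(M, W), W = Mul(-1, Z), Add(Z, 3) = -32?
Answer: 10368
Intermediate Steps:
Z = -35 (Z = Add(-3, -32) = -35)
W = 35 (W = Mul(-1, -35) = 35)
Function('w')(x, M) = Add(280, Mul(8, M)) (Function('w')(x, M) = Mul(8, Add(M, 35)) = Mul(8, Add(35, M)) = Add(280, Mul(8, M)))
m = 216 (m = Mul(9, Mul(Mul(-3, -2), 4)) = Mul(9, Mul(6, 4)) = Mul(9, 24) = 216)
Mul(Function('w')(16, -38), Mul(-2, m)) = Mul(Add(280, Mul(8, -38)), Mul(-2, 216)) = Mul(Add(280, -304), -432) = Mul(-24, -432) = 10368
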